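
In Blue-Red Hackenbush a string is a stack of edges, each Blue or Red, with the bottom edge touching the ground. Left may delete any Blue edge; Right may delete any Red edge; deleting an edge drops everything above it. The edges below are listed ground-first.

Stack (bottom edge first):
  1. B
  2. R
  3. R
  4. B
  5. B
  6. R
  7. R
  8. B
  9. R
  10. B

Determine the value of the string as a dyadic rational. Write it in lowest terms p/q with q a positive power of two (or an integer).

Build g(s[:k]) for k = 1..10, string s = B R R B B R R B R B.
edge 1 of 10 (B): { 0 | — } ⇒ 1
edge 2 of 10 (R): { 0 | 1 } ⇒ 1/2
edge 3 of 10 (R): { 0 | 1/2, 1 } ⇒ 1/4
edge 4 of 10 (B): { 0, 1/4 | 1/2, 1 } ⇒ 3/8
edge 5 of 10 (B): { 0, 1/4, 3/8 | 1/2, 1 } ⇒ 7/16
edge 6 of 10 (R): { 0, 1/4, 3/8 | 7/16, 1/2, 1 } ⇒ 13/32
edge 7 of 10 (R): { 0, 1/4, 3/8 | 13/32, 7/16, 1/2, 1 } ⇒ 25/64
edge 8 of 10 (B): { 0, 1/4, 3/8, 25/64 | 13/32, 7/16, 1/2, 1 } ⇒ 51/128
edge 9 of 10 (R): { 0, 1/4, 3/8, 25/64 | 51/128, 13/32, 7/16, 1/2, 1 } ⇒ 101/256
edge 10 of 10 (B): { 0, 1/4, 3/8, 25/64, 101/256 | 51/128, 13/32, 7/16, 1/2, 1 } ⇒ 203/512

203/512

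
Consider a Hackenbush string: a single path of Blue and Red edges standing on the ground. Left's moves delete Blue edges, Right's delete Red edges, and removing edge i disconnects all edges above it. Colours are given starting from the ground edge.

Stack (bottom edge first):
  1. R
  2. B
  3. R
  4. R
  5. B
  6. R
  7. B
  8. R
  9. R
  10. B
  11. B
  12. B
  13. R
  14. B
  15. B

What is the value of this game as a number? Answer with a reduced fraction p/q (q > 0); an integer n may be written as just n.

-13705/16384

Build v(s[:k]) for k = 1..15, string s = R B R R B R B R R B B B R B B.
edge 1 of 15 (R): { (no moves) | 0 } => -1
edge 2 of 15 (B): { -1 | 0 } => -1/2
edge 3 of 15 (R): { -1 | -1/2, 0 } => -3/4
edge 4 of 15 (R): { -1 | -3/4, -1/2, 0 } => -7/8
edge 5 of 15 (B): { -1, -7/8 | -3/4, -1/2, 0 } => -13/16
edge 6 of 15 (R): { -1, -7/8 | -13/16, -3/4, -1/2, 0 } => -27/32
edge 7 of 15 (B): { -1, -7/8, -27/32 | -13/16, -3/4, -1/2, 0 } => -53/64
edge 8 of 15 (R): { -1, -7/8, -27/32 | -53/64, -13/16, -3/4, -1/2, 0 } => -107/128
edge 9 of 15 (R): { -1, -7/8, -27/32 | -107/128, -53/64, -13/16, -3/4, -1/2, 0 } => -215/256
edge 10 of 15 (B): { -1, -7/8, -27/32, -215/256 | -107/128, -53/64, -13/16, -3/4, -1/2, 0 } => -429/512
edge 11 of 15 (B): { -1, -7/8, -27/32, -215/256, -429/512 | -107/128, -53/64, -13/16, -3/4, -1/2, 0 } => -857/1024
edge 12 of 15 (B): { -1, -7/8, -27/32, -215/256, -429/512, -857/1024 | -107/128, -53/64, -13/16, -3/4, -1/2, 0 } => -1713/2048
edge 13 of 15 (R): { -1, -7/8, -27/32, -215/256, -429/512, -857/1024 | -1713/2048, -107/128, -53/64, -13/16, -3/4, -1/2, 0 } => -3427/4096
edge 14 of 15 (B): { -1, -7/8, -27/32, -215/256, -429/512, -857/1024, -3427/4096 | -1713/2048, -107/128, -53/64, -13/16, -3/4, -1/2, 0 } => -6853/8192
edge 15 of 15 (B): { -1, -7/8, -27/32, -215/256, -429/512, -857/1024, -3427/4096, -6853/8192 | -1713/2048, -107/128, -53/64, -13/16, -3/4, -1/2, 0 } => -13705/16384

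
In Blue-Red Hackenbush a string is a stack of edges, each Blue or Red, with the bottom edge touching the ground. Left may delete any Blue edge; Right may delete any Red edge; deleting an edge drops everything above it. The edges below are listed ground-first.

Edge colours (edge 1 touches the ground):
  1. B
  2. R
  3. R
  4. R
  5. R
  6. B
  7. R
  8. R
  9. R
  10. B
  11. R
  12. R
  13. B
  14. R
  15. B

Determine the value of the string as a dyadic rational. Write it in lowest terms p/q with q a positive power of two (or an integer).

Prefix values for B R R R R B R R R B R R B R B via {L|R} + simplicity:
step 1: add B to get B; options L={ 0 } R={ · } gives 1
step 2: add R to get BR; options L={ 0 } R={ 1 } gives 1/2
step 3: add R to get BRR; options L={ 0 } R={ 1/2, 1 } gives 1/4
step 4: add R to get BRRR; options L={ 0 } R={ 1/4, 1/2, 1 } gives 1/8
step 5: add R to get BRRRR; options L={ 0 } R={ 1/8, 1/4, 1/2, 1 } gives 1/16
step 6: add B to get BRRRRB; options L={ 0, 1/16 } R={ 1/8, 1/4, 1/2, 1 } gives 3/32
step 7: add R to get BRRRRBR; options L={ 0, 1/16 } R={ 3/32, 1/8, 1/4, 1/2, 1 } gives 5/64
step 8: add R to get BRRRRBRR; options L={ 0, 1/16 } R={ 5/64, 3/32, 1/8, 1/4, 1/2, 1 } gives 9/128
step 9: add R to get BRRRRBRRR; options L={ 0, 1/16 } R={ 9/128, 5/64, 3/32, 1/8, 1/4, 1/2, 1 } gives 17/256
step 10: add B to get BRRRRBRRRB; options L={ 0, 1/16, 17/256 } R={ 9/128, 5/64, 3/32, 1/8, 1/4, 1/2, 1 } gives 35/512
step 11: add R to get BRRRRBRRRBR; options L={ 0, 1/16, 17/256 } R={ 35/512, 9/128, 5/64, 3/32, 1/8, 1/4, 1/2, 1 } gives 69/1024
step 12: add R to get BRRRRBRRRBRR; options L={ 0, 1/16, 17/256 } R={ 69/1024, 35/512, 9/128, 5/64, 3/32, 1/8, 1/4, 1/2, 1 } gives 137/2048
step 13: add B to get BRRRRBRRRBRRB; options L={ 0, 1/16, 17/256, 137/2048 } R={ 69/1024, 35/512, 9/128, 5/64, 3/32, 1/8, 1/4, 1/2, 1 } gives 275/4096
step 14: add R to get BRRRRBRRRBRRBR; options L={ 0, 1/16, 17/256, 137/2048 } R={ 275/4096, 69/1024, 35/512, 9/128, 5/64, 3/32, 1/8, 1/4, 1/2, 1 } gives 549/8192
step 15: add B to get BRRRRBRRRBRRBRB; options L={ 0, 1/16, 17/256, 137/2048, 549/8192 } R={ 275/4096, 69/1024, 35/512, 9/128, 5/64, 3/32, 1/8, 1/4, 1/2, 1 } gives 1099/16384

1099/16384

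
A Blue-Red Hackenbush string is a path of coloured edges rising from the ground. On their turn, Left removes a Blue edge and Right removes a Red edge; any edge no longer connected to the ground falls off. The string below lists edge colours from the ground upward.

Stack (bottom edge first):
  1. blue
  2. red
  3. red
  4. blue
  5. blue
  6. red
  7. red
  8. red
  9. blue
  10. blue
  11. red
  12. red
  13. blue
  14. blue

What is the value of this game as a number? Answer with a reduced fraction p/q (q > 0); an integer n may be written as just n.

3175/8192

Build g(s[:k]) for k = 1..14, string s = blue red red blue blue red red red blue blue red red blue blue.
step 1: add blue to get b; options L={ 0 } R={ (no moves) } ⇒ 1
step 2: add red to get br; options L={ 0 } R={ 1 } ⇒ 1/2
step 3: add red to get brr; options L={ 0 } R={ 1/2, 1 } ⇒ 1/4
step 4: add blue to get brrb; options L={ 0, 1/4 } R={ 1/2, 1 } ⇒ 3/8
step 5: add blue to get brrbb; options L={ 0, 1/4, 3/8 } R={ 1/2, 1 } ⇒ 7/16
step 6: add red to get brrbbr; options L={ 0, 1/4, 3/8 } R={ 7/16, 1/2, 1 } ⇒ 13/32
step 7: add red to get brrbbrr; options L={ 0, 1/4, 3/8 } R={ 13/32, 7/16, 1/2, 1 } ⇒ 25/64
step 8: add red to get brrbbrrr; options L={ 0, 1/4, 3/8 } R={ 25/64, 13/32, 7/16, 1/2, 1 } ⇒ 49/128
step 9: add blue to get brrbbrrrb; options L={ 0, 1/4, 3/8, 49/128 } R={ 25/64, 13/32, 7/16, 1/2, 1 } ⇒ 99/256
step 10: add blue to get brrbbrrrbb; options L={ 0, 1/4, 3/8, 49/128, 99/256 } R={ 25/64, 13/32, 7/16, 1/2, 1 } ⇒ 199/512
step 11: add red to get brrbbrrrbbr; options L={ 0, 1/4, 3/8, 49/128, 99/256 } R={ 199/512, 25/64, 13/32, 7/16, 1/2, 1 } ⇒ 397/1024
step 12: add red to get brrbbrrrbbrr; options L={ 0, 1/4, 3/8, 49/128, 99/256 } R={ 397/1024, 199/512, 25/64, 13/32, 7/16, 1/2, 1 } ⇒ 793/2048
step 13: add blue to get brrbbrrrbbrrb; options L={ 0, 1/4, 3/8, 49/128, 99/256, 793/2048 } R={ 397/1024, 199/512, 25/64, 13/32, 7/16, 1/2, 1 } ⇒ 1587/4096
step 14: add blue to get brrbbrrrbbrrbb; options L={ 0, 1/4, 3/8, 49/128, 99/256, 793/2048, 1587/4096 } R={ 397/1024, 199/512, 25/64, 13/32, 7/16, 1/2, 1 } ⇒ 3175/8192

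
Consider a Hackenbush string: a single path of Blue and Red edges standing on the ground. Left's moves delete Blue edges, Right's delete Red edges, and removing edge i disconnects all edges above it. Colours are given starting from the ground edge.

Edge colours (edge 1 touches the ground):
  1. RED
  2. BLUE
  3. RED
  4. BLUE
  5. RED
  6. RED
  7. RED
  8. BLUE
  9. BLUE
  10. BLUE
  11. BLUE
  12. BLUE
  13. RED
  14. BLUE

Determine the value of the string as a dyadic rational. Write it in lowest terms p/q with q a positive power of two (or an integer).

-5893/8192

1 of 14 · R · max L −∞ · min R 0 ⇒ -1
2 of 14 · RB · max L -1 · min R 0 ⇒ -1/2
3 of 14 · RBR · max L -1 · min R -1/2 ⇒ -3/4
4 of 14 · RBRB · max L -3/4 · min R -1/2 ⇒ -5/8
5 of 14 · RBRBR · max L -3/4 · min R -5/8 ⇒ -11/16
6 of 14 · RBRBRR · max L -3/4 · min R -11/16 ⇒ -23/32
7 of 14 · RBRBRRR · max L -3/4 · min R -23/32 ⇒ -47/64
8 of 14 · RBRBRRRB · max L -47/64 · min R -23/32 ⇒ -93/128
9 of 14 · RBRBRRRBB · max L -93/128 · min R -23/32 ⇒ -185/256
10 of 14 · RBRBRRRBBB · max L -185/256 · min R -23/32 ⇒ -369/512
11 of 14 · RBRBRRRBBBB · max L -369/512 · min R -23/32 ⇒ -737/1024
12 of 14 · RBRBRRRBBBBB · max L -737/1024 · min R -23/32 ⇒ -1473/2048
13 of 14 · RBRBRRRBBBBBR · max L -737/1024 · min R -1473/2048 ⇒ -2947/4096
14 of 14 · RBRBRRRBBBBBRB · max L -2947/4096 · min R -1473/2048 ⇒ -5893/8192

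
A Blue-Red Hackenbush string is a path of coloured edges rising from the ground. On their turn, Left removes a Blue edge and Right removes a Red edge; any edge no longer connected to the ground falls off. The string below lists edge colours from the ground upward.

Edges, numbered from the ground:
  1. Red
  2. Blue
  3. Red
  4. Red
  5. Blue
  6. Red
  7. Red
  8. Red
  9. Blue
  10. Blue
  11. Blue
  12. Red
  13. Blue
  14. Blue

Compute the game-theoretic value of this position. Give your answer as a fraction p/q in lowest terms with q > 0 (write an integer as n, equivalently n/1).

Prefix values for Red Blue Red Red Blue Red Red Red Blue Blue Blue Red Blue Blue via {L|R} + simplicity:
1 of 14 · R · max L −∞ · min R 0 => -1
2 of 14 · RB · max L -1 · min R 0 => -1/2
3 of 14 · RBR · max L -1 · min R -1/2 => -3/4
4 of 14 · RBRR · max L -1 · min R -3/4 => -7/8
5 of 14 · RBRRB · max L -7/8 · min R -3/4 => -13/16
6 of 14 · RBRRBR · max L -7/8 · min R -13/16 => -27/32
7 of 14 · RBRRBRR · max L -7/8 · min R -27/32 => -55/64
8 of 14 · RBRRBRRR · max L -7/8 · min R -55/64 => -111/128
9 of 14 · RBRRBRRRB · max L -111/128 · min R -55/64 => -221/256
10 of 14 · RBRRBRRRBB · max L -221/256 · min R -55/64 => -441/512
11 of 14 · RBRRBRRRBBB · max L -441/512 · min R -55/64 => -881/1024
12 of 14 · RBRRBRRRBBBR · max L -441/512 · min R -881/1024 => -1763/2048
13 of 14 · RBRRBRRRBBBRB · max L -1763/2048 · min R -881/1024 => -3525/4096
14 of 14 · RBRRBRRRBBBRBB · max L -3525/4096 · min R -881/1024 => -7049/8192

-7049/8192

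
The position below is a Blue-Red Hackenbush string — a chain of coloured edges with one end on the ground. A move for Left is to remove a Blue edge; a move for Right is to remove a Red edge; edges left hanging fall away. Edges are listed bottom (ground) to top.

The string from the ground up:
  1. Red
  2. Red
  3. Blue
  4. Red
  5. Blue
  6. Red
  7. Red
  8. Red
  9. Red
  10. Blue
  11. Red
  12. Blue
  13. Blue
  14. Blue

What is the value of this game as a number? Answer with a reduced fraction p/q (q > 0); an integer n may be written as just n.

Prefix values for Red Red Blue Red Blue Red Red Red Red Blue Red Blue Blue Blue via {L|R} + simplicity:
value(R) = { ∅ | 0 } => -1
value(RR) = { ∅ | -1 0 } => -2
value(RRB) = { -2 | -1 0 } => -3/2
value(RRBR) = { -2 | -3/2 -1 0 } => -7/4
value(RRBRB) = { -2 -7/4 | -3/2 -1 0 } => -13/8
value(RRBRBR) = { -2 -7/4 | -13/8 -3/2 -1 0 } => -27/16
value(RRBRBRR) = { -2 -7/4 | -27/16 -13/8 -3/2 -1 0 } => -55/32
value(RRBRBRRR) = { -2 -7/4 | -55/32 -27/16 -13/8 -3/2 -1 0 } => -111/64
value(RRBRBRRRR) = { -2 -7/4 | -111/64 -55/32 -27/16 -13/8 -3/2 -1 0 } => -223/128
value(RRBRBRRRRB) = { -2 -7/4 -223/128 | -111/64 -55/32 -27/16 -13/8 -3/2 -1 0 } => -445/256
value(RRBRBRRRRBR) = { -2 -7/4 -223/128 | -445/256 -111/64 -55/32 -27/16 -13/8 -3/2 -1 0 } => -891/512
value(RRBRBRRRRBRB) = { -2 -7/4 -223/128 -891/512 | -445/256 -111/64 -55/32 -27/16 -13/8 -3/2 -1 0 } => -1781/1024
value(RRBRBRRRRBRBB) = { -2 -7/4 -223/128 -891/512 -1781/1024 | -445/256 -111/64 -55/32 -27/16 -13/8 -3/2 -1 0 } => -3561/2048
value(RRBRBRRRRBRBBB) = { -2 -7/4 -223/128 -891/512 -1781/1024 -3561/2048 | -445/256 -111/64 -55/32 -27/16 -13/8 -3/2 -1 0 } => -7121/4096

-7121/4096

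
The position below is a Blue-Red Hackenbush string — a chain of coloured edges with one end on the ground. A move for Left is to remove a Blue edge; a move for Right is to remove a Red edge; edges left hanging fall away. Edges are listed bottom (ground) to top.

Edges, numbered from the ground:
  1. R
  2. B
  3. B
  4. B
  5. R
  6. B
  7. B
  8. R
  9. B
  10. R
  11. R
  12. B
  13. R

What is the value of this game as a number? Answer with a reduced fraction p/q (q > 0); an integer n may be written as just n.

edge 1 of 13 (R): { · | 0 } gives -1
edge 2 of 13 (B): { -1 | 0 } gives -1/2
edge 3 of 13 (B): { -1, -1/2 | 0 } gives -1/4
edge 4 of 13 (B): { -1, -1/2, -1/4 | 0 } gives -1/8
edge 5 of 13 (R): { -1, -1/2, -1/4 | -1/8, 0 } gives -3/16
edge 6 of 13 (B): { -1, -1/2, -1/4, -3/16 | -1/8, 0 } gives -5/32
edge 7 of 13 (B): { -1, -1/2, -1/4, -3/16, -5/32 | -1/8, 0 } gives -9/64
edge 8 of 13 (R): { -1, -1/2, -1/4, -3/16, -5/32 | -9/64, -1/8, 0 } gives -19/128
edge 9 of 13 (B): { -1, -1/2, -1/4, -3/16, -5/32, -19/128 | -9/64, -1/8, 0 } gives -37/256
edge 10 of 13 (R): { -1, -1/2, -1/4, -3/16, -5/32, -19/128 | -37/256, -9/64, -1/8, 0 } gives -75/512
edge 11 of 13 (R): { -1, -1/2, -1/4, -3/16, -5/32, -19/128 | -75/512, -37/256, -9/64, -1/8, 0 } gives -151/1024
edge 12 of 13 (B): { -1, -1/2, -1/4, -3/16, -5/32, -19/128, -151/1024 | -75/512, -37/256, -9/64, -1/8, 0 } gives -301/2048
edge 13 of 13 (R): { -1, -1/2, -1/4, -3/16, -5/32, -19/128, -151/1024 | -301/2048, -75/512, -37/256, -9/64, -1/8, 0 } gives -603/4096

-603/4096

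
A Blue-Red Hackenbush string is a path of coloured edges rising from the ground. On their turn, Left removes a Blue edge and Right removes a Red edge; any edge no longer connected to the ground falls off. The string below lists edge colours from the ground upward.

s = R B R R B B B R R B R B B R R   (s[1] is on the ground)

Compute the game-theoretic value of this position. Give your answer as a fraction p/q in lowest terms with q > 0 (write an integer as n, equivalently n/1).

-12711/16384

value(R) = { — | 0 } so -1
value(RB) = { -1 | 0 } so -1/2
value(RBR) = { -1 | -1/2 0 } so -3/4
value(RBRR) = { -1 | -3/4 -1/2 0 } so -7/8
value(RBRRB) = { -1 -7/8 | -3/4 -1/2 0 } so -13/16
value(RBRRBB) = { -1 -7/8 -13/16 | -3/4 -1/2 0 } so -25/32
value(RBRRBBB) = { -1 -7/8 -13/16 -25/32 | -3/4 -1/2 0 } so -49/64
value(RBRRBBBR) = { -1 -7/8 -13/16 -25/32 | -49/64 -3/4 -1/2 0 } so -99/128
value(RBRRBBBRR) = { -1 -7/8 -13/16 -25/32 | -99/128 -49/64 -3/4 -1/2 0 } so -199/256
value(RBRRBBBRRB) = { -1 -7/8 -13/16 -25/32 -199/256 | -99/128 -49/64 -3/4 -1/2 0 } so -397/512
value(RBRRBBBRRBR) = { -1 -7/8 -13/16 -25/32 -199/256 | -397/512 -99/128 -49/64 -3/4 -1/2 0 } so -795/1024
value(RBRRBBBRRBRB) = { -1 -7/8 -13/16 -25/32 -199/256 -795/1024 | -397/512 -99/128 -49/64 -3/4 -1/2 0 } so -1589/2048
value(RBRRBBBRRBRBB) = { -1 -7/8 -13/16 -25/32 -199/256 -795/1024 -1589/2048 | -397/512 -99/128 -49/64 -3/4 -1/2 0 } so -3177/4096
value(RBRRBBBRRBRBBR) = { -1 -7/8 -13/16 -25/32 -199/256 -795/1024 -1589/2048 | -3177/4096 -397/512 -99/128 -49/64 -3/4 -1/2 0 } so -6355/8192
value(RBRRBBBRRBRBBRR) = { -1 -7/8 -13/16 -25/32 -199/256 -795/1024 -1589/2048 | -6355/8192 -3177/4096 -397/512 -99/128 -49/64 -3/4 -1/2 0 } so -12711/16384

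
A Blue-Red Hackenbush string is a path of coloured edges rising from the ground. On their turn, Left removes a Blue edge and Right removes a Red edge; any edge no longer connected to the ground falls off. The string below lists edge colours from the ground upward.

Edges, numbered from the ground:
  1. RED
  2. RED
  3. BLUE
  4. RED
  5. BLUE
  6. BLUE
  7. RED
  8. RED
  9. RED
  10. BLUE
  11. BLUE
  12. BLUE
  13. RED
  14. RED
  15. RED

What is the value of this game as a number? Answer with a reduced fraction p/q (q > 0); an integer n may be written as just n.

step 1: add RED to get R; options L={ · } R={ 0 } ⇒ -1
step 2: add RED to get RR; options L={ · } R={ -1,0 } ⇒ -2
step 3: add BLUE to get RRB; options L={ -2 } R={ -1,0 } ⇒ -3/2
step 4: add RED to get RRBR; options L={ -2 } R={ -3/2,-1,0 } ⇒ -7/4
step 5: add BLUE to get RRBRB; options L={ -2,-7/4 } R={ -3/2,-1,0 } ⇒ -13/8
step 6: add BLUE to get RRBRBB; options L={ -2,-7/4,-13/8 } R={ -3/2,-1,0 } ⇒ -25/16
step 7: add RED to get RRBRBBR; options L={ -2,-7/4,-13/8 } R={ -25/16,-3/2,-1,0 } ⇒ -51/32
step 8: add RED to get RRBRBBRR; options L={ -2,-7/4,-13/8 } R={ -51/32,-25/16,-3/2,-1,0 } ⇒ -103/64
step 9: add RED to get RRBRBBRRR; options L={ -2,-7/4,-13/8 } R={ -103/64,-51/32,-25/16,-3/2,-1,0 } ⇒ -207/128
step 10: add BLUE to get RRBRBBRRRB; options L={ -2,-7/4,-13/8,-207/128 } R={ -103/64,-51/32,-25/16,-3/2,-1,0 } ⇒ -413/256
step 11: add BLUE to get RRBRBBRRRBB; options L={ -2,-7/4,-13/8,-207/128,-413/256 } R={ -103/64,-51/32,-25/16,-3/2,-1,0 } ⇒ -825/512
step 12: add BLUE to get RRBRBBRRRBBB; options L={ -2,-7/4,-13/8,-207/128,-413/256,-825/512 } R={ -103/64,-51/32,-25/16,-3/2,-1,0 } ⇒ -1649/1024
step 13: add RED to get RRBRBBRRRBBBR; options L={ -2,-7/4,-13/8,-207/128,-413/256,-825/512 } R={ -1649/1024,-103/64,-51/32,-25/16,-3/2,-1,0 } ⇒ -3299/2048
step 14: add RED to get RRBRBBRRRBBBRR; options L={ -2,-7/4,-13/8,-207/128,-413/256,-825/512 } R={ -3299/2048,-1649/1024,-103/64,-51/32,-25/16,-3/2,-1,0 } ⇒ -6599/4096
step 15: add RED to get RRBRBBRRRBBBRRR; options L={ -2,-7/4,-13/8,-207/128,-413/256,-825/512 } R={ -6599/4096,-3299/2048,-1649/1024,-103/64,-51/32,-25/16,-3/2,-1,0 } ⇒ -13199/8192

-13199/8192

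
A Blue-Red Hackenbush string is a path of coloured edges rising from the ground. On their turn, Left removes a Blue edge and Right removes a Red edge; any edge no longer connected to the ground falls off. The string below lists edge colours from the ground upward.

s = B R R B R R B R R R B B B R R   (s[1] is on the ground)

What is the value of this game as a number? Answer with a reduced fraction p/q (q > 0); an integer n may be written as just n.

Recurse on prefixes of the 15-edge string B R R B R R B R R R B B B R R:
B: Left { 0 }, Right { — } => simplest 1
BR: Left { 0 }, Right { 1 } => simplest 1/2
BRR: Left { 0 }, Right { 1/2, 1 } => simplest 1/4
BRRB: Left { 0, 1/4 }, Right { 1/2, 1 } => simplest 3/8
BRRBR: Left { 0, 1/4 }, Right { 3/8, 1/2, 1 } => simplest 5/16
BRRBRR: Left { 0, 1/4 }, Right { 5/16, 3/8, 1/2, 1 } => simplest 9/32
BRRBRRB: Left { 0, 1/4, 9/32 }, Right { 5/16, 3/8, 1/2, 1 } => simplest 19/64
BRRBRRBR: Left { 0, 1/4, 9/32 }, Right { 19/64, 5/16, 3/8, 1/2, 1 } => simplest 37/128
BRRBRRBRR: Left { 0, 1/4, 9/32 }, Right { 37/128, 19/64, 5/16, 3/8, 1/2, 1 } => simplest 73/256
BRRBRRBRRR: Left { 0, 1/4, 9/32 }, Right { 73/256, 37/128, 19/64, 5/16, 3/8, 1/2, 1 } => simplest 145/512
BRRBRRBRRRB: Left { 0, 1/4, 9/32, 145/512 }, Right { 73/256, 37/128, 19/64, 5/16, 3/8, 1/2, 1 } => simplest 291/1024
BRRBRRBRRRBB: Left { 0, 1/4, 9/32, 145/512, 291/1024 }, Right { 73/256, 37/128, 19/64, 5/16, 3/8, 1/2, 1 } => simplest 583/2048
BRRBRRBRRRBBB: Left { 0, 1/4, 9/32, 145/512, 291/1024, 583/2048 }, Right { 73/256, 37/128, 19/64, 5/16, 3/8, 1/2, 1 } => simplest 1167/4096
BRRBRRBRRRBBBR: Left { 0, 1/4, 9/32, 145/512, 291/1024, 583/2048 }, Right { 1167/4096, 73/256, 37/128, 19/64, 5/16, 3/8, 1/2, 1 } => simplest 2333/8192
BRRBRRBRRRBBBRR: Left { 0, 1/4, 9/32, 145/512, 291/1024, 583/2048 }, Right { 2333/8192, 1167/4096, 73/256, 37/128, 19/64, 5/16, 3/8, 1/2, 1 } => simplest 4665/16384

4665/16384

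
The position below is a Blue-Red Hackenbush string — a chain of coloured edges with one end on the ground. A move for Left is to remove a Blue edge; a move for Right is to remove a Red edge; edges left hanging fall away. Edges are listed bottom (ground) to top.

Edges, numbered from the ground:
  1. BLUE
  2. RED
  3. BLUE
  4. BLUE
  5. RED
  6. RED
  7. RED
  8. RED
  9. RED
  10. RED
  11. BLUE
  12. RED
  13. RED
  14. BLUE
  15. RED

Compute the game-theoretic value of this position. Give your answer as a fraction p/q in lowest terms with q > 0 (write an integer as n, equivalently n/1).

Build G(s[:k]) for k = 1..15, string s = BLUE RED BLUE BLUE RED RED RED RED RED RED BLUE RED RED BLUE RED.
G_1 [B]  L=[0]  R=[—]  -> 1
G_2 [BR]  L=[0]  R=[1]  -> 1/2
G_3 [BRB]  L=[0, 1/2]  R=[1]  -> 3/4
G_4 [BRBB]  L=[0, 1/2, 3/4]  R=[1]  -> 7/8
G_5 [BRBBR]  L=[0, 1/2, 3/4]  R=[7/8, 1]  -> 13/16
G_6 [BRBBRR]  L=[0, 1/2, 3/4]  R=[13/16, 7/8, 1]  -> 25/32
G_7 [BRBBRRR]  L=[0, 1/2, 3/4]  R=[25/32, 13/16, 7/8, 1]  -> 49/64
G_8 [BRBBRRRR]  L=[0, 1/2, 3/4]  R=[49/64, 25/32, 13/16, 7/8, 1]  -> 97/128
G_9 [BRBBRRRRR]  L=[0, 1/2, 3/4]  R=[97/128, 49/64, 25/32, 13/16, 7/8, 1]  -> 193/256
G_10 [BRBBRRRRRR]  L=[0, 1/2, 3/4]  R=[193/256, 97/128, 49/64, 25/32, 13/16, 7/8, 1]  -> 385/512
G_11 [BRBBRRRRRRB]  L=[0, 1/2, 3/4, 385/512]  R=[193/256, 97/128, 49/64, 25/32, 13/16, 7/8, 1]  -> 771/1024
G_12 [BRBBRRRRRRBR]  L=[0, 1/2, 3/4, 385/512]  R=[771/1024, 193/256, 97/128, 49/64, 25/32, 13/16, 7/8, 1]  -> 1541/2048
G_13 [BRBBRRRRRRBRR]  L=[0, 1/2, 3/4, 385/512]  R=[1541/2048, 771/1024, 193/256, 97/128, 49/64, 25/32, 13/16, 7/8, 1]  -> 3081/4096
G_14 [BRBBRRRRRRBRRB]  L=[0, 1/2, 3/4, 385/512, 3081/4096]  R=[1541/2048, 771/1024, 193/256, 97/128, 49/64, 25/32, 13/16, 7/8, 1]  -> 6163/8192
G_15 [BRBBRRRRRRBRRBR]  L=[0, 1/2, 3/4, 385/512, 3081/4096]  R=[6163/8192, 1541/2048, 771/1024, 193/256, 97/128, 49/64, 25/32, 13/16, 7/8, 1]  -> 12325/16384

12325/16384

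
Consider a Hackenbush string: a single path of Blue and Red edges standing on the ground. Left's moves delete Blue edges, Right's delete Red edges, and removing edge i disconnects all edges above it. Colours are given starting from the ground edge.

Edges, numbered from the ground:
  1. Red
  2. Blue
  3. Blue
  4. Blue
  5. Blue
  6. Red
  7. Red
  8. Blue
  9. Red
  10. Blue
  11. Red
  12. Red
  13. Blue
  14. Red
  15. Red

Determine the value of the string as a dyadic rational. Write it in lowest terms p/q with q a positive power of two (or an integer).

1 of 15 · R · max L −∞ · min R 0 -> -1
2 of 15 · RB · max L -1 · min R 0 -> -1/2
3 of 15 · RBB · max L -1/2 · min R 0 -> -1/4
4 of 15 · RBBB · max L -1/4 · min R 0 -> -1/8
5 of 15 · RBBBB · max L -1/8 · min R 0 -> -1/16
6 of 15 · RBBBBR · max L -1/8 · min R -1/16 -> -3/32
7 of 15 · RBBBBRR · max L -1/8 · min R -3/32 -> -7/64
8 of 15 · RBBBBRRB · max L -7/64 · min R -3/32 -> -13/128
9 of 15 · RBBBBRRBR · max L -7/64 · min R -13/128 -> -27/256
10 of 15 · RBBBBRRBRB · max L -27/256 · min R -13/128 -> -53/512
11 of 15 · RBBBBRRBRBR · max L -27/256 · min R -53/512 -> -107/1024
12 of 15 · RBBBBRRBRBRR · max L -27/256 · min R -107/1024 -> -215/2048
13 of 15 · RBBBBRRBRBRRB · max L -215/2048 · min R -107/1024 -> -429/4096
14 of 15 · RBBBBRRBRBRRBR · max L -215/2048 · min R -429/4096 -> -859/8192
15 of 15 · RBBBBRRBRBRRBRR · max L -215/2048 · min R -859/8192 -> -1719/16384

-1719/16384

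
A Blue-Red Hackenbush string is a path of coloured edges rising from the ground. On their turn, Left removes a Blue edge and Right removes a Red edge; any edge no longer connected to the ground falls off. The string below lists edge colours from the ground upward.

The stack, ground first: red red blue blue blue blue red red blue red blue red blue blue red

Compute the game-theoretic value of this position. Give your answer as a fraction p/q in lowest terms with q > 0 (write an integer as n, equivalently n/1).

-9043/8192

r: Left {  }, Right { 0 } so simplest -1
rr: Left {  }, Right { -1, 0 } so simplest -2
rrb: Left { -2 }, Right { -1, 0 } so simplest -3/2
rrbb: Left { -2, -3/2 }, Right { -1, 0 } so simplest -5/4
rrbbb: Left { -2, -3/2, -5/4 }, Right { -1, 0 } so simplest -9/8
rrbbbb: Left { -2, -3/2, -5/4, -9/8 }, Right { -1, 0 } so simplest -17/16
rrbbbbr: Left { -2, -3/2, -5/4, -9/8 }, Right { -17/16, -1, 0 } so simplest -35/32
rrbbbbrr: Left { -2, -3/2, -5/4, -9/8 }, Right { -35/32, -17/16, -1, 0 } so simplest -71/64
rrbbbbrrb: Left { -2, -3/2, -5/4, -9/8, -71/64 }, Right { -35/32, -17/16, -1, 0 } so simplest -141/128
rrbbbbrrbr: Left { -2, -3/2, -5/4, -9/8, -71/64 }, Right { -141/128, -35/32, -17/16, -1, 0 } so simplest -283/256
rrbbbbrrbrb: Left { -2, -3/2, -5/4, -9/8, -71/64, -283/256 }, Right { -141/128, -35/32, -17/16, -1, 0 } so simplest -565/512
rrbbbbrrbrbr: Left { -2, -3/2, -5/4, -9/8, -71/64, -283/256 }, Right { -565/512, -141/128, -35/32, -17/16, -1, 0 } so simplest -1131/1024
rrbbbbrrbrbrb: Left { -2, -3/2, -5/4, -9/8, -71/64, -283/256, -1131/1024 }, Right { -565/512, -141/128, -35/32, -17/16, -1, 0 } so simplest -2261/2048
rrbbbbrrbrbrbb: Left { -2, -3/2, -5/4, -9/8, -71/64, -283/256, -1131/1024, -2261/2048 }, Right { -565/512, -141/128, -35/32, -17/16, -1, 0 } so simplest -4521/4096
rrbbbbrrbrbrbbr: Left { -2, -3/2, -5/4, -9/8, -71/64, -283/256, -1131/1024, -2261/2048 }, Right { -4521/4096, -565/512, -141/128, -35/32, -17/16, -1, 0 } so simplest -9043/8192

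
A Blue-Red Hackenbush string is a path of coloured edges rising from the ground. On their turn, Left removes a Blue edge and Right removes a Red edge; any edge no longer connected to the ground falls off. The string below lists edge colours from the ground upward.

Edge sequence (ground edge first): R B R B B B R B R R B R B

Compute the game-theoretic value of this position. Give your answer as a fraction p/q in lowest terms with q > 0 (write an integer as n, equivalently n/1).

Prefix values for R B R B B B R B R R B R B via {L|R} + simplicity:
edge 1 of 13 (R): { — | 0 } -> -1
edge 2 of 13 (B): { -1 | 0 } -> -1/2
edge 3 of 13 (R): { -1 | -1/2 0 } -> -3/4
edge 4 of 13 (B): { -1 -3/4 | -1/2 0 } -> -5/8
edge 5 of 13 (B): { -1 -3/4 -5/8 | -1/2 0 } -> -9/16
edge 6 of 13 (B): { -1 -3/4 -5/8 -9/16 | -1/2 0 } -> -17/32
edge 7 of 13 (R): { -1 -3/4 -5/8 -9/16 | -17/32 -1/2 0 } -> -35/64
edge 8 of 13 (B): { -1 -3/4 -5/8 -9/16 -35/64 | -17/32 -1/2 0 } -> -69/128
edge 9 of 13 (R): { -1 -3/4 -5/8 -9/16 -35/64 | -69/128 -17/32 -1/2 0 } -> -139/256
edge 10 of 13 (R): { -1 -3/4 -5/8 -9/16 -35/64 | -139/256 -69/128 -17/32 -1/2 0 } -> -279/512
edge 11 of 13 (B): { -1 -3/4 -5/8 -9/16 -35/64 -279/512 | -139/256 -69/128 -17/32 -1/2 0 } -> -557/1024
edge 12 of 13 (R): { -1 -3/4 -5/8 -9/16 -35/64 -279/512 | -557/1024 -139/256 -69/128 -17/32 -1/2 0 } -> -1115/2048
edge 13 of 13 (B): { -1 -3/4 -5/8 -9/16 -35/64 -279/512 -1115/2048 | -557/1024 -139/256 -69/128 -17/32 -1/2 0 } -> -2229/4096

-2229/4096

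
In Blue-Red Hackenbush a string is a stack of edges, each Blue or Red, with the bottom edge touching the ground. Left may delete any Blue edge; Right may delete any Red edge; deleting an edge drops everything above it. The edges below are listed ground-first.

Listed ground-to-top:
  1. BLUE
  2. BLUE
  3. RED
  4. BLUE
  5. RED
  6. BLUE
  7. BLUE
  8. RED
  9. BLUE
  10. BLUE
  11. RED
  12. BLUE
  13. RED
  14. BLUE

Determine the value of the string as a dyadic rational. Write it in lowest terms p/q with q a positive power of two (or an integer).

7019/4096

val(B) = { 0 | ∅ } = 1
val(BB) = { 0, 1 | ∅ } = 2
val(BBR) = { 0, 1 | 2 } = 3/2
val(BBRB) = { 0, 1, 3/2 | 2 } = 7/4
val(BBRBR) = { 0, 1, 3/2 | 7/4, 2 } = 13/8
val(BBRBRB) = { 0, 1, 3/2, 13/8 | 7/4, 2 } = 27/16
val(BBRBRBB) = { 0, 1, 3/2, 13/8, 27/16 | 7/4, 2 } = 55/32
val(BBRBRBBR) = { 0, 1, 3/2, 13/8, 27/16 | 55/32, 7/4, 2 } = 109/64
val(BBRBRBBRB) = { 0, 1, 3/2, 13/8, 27/16, 109/64 | 55/32, 7/4, 2 } = 219/128
val(BBRBRBBRBB) = { 0, 1, 3/2, 13/8, 27/16, 109/64, 219/128 | 55/32, 7/4, 2 } = 439/256
val(BBRBRBBRBBR) = { 0, 1, 3/2, 13/8, 27/16, 109/64, 219/128 | 439/256, 55/32, 7/4, 2 } = 877/512
val(BBRBRBBRBBRB) = { 0, 1, 3/2, 13/8, 27/16, 109/64, 219/128, 877/512 | 439/256, 55/32, 7/4, 2 } = 1755/1024
val(BBRBRBBRBBRBR) = { 0, 1, 3/2, 13/8, 27/16, 109/64, 219/128, 877/512 | 1755/1024, 439/256, 55/32, 7/4, 2 } = 3509/2048
val(BBRBRBBRBBRBRB) = { 0, 1, 3/2, 13/8, 27/16, 109/64, 219/128, 877/512, 3509/2048 | 1755/1024, 439/256, 55/32, 7/4, 2 } = 7019/4096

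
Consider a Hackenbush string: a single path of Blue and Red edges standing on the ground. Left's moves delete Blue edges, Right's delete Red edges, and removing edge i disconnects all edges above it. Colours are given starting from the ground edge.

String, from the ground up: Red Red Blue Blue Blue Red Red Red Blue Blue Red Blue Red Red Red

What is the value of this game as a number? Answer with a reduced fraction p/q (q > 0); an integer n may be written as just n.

Prefix values for Red Red Blue Blue Blue Red Red Red Blue Blue Red Blue Red Red Red via {L|R} + simplicity:
v_1 [R]  L=[(no moves)]  R=[0]  gives -1
v_2 [RR]  L=[(no moves)]  R=[-1 0]  gives -2
v_3 [RRB]  L=[-2]  R=[-1 0]  gives -3/2
v_4 [RRBB]  L=[-2 -3/2]  R=[-1 0]  gives -5/4
v_5 [RRBBB]  L=[-2 -3/2 -5/4]  R=[-1 0]  gives -9/8
v_6 [RRBBBR]  L=[-2 -3/2 -5/4]  R=[-9/8 -1 0]  gives -19/16
v_7 [RRBBBRR]  L=[-2 -3/2 -5/4]  R=[-19/16 -9/8 -1 0]  gives -39/32
v_8 [RRBBBRRR]  L=[-2 -3/2 -5/4]  R=[-39/32 -19/16 -9/8 -1 0]  gives -79/64
v_9 [RRBBBRRRB]  L=[-2 -3/2 -5/4 -79/64]  R=[-39/32 -19/16 -9/8 -1 0]  gives -157/128
v_10 [RRBBBRRRBB]  L=[-2 -3/2 -5/4 -79/64 -157/128]  R=[-39/32 -19/16 -9/8 -1 0]  gives -313/256
v_11 [RRBBBRRRBBR]  L=[-2 -3/2 -5/4 -79/64 -157/128]  R=[-313/256 -39/32 -19/16 -9/8 -1 0]  gives -627/512
v_12 [RRBBBRRRBBRB]  L=[-2 -3/2 -5/4 -79/64 -157/128 -627/512]  R=[-313/256 -39/32 -19/16 -9/8 -1 0]  gives -1253/1024
v_13 [RRBBBRRRBBRBR]  L=[-2 -3/2 -5/4 -79/64 -157/128 -627/512]  R=[-1253/1024 -313/256 -39/32 -19/16 -9/8 -1 0]  gives -2507/2048
v_14 [RRBBBRRRBBRBRR]  L=[-2 -3/2 -5/4 -79/64 -157/128 -627/512]  R=[-2507/2048 -1253/1024 -313/256 -39/32 -19/16 -9/8 -1 0]  gives -5015/4096
v_15 [RRBBBRRRBBRBRRR]  L=[-2 -3/2 -5/4 -79/64 -157/128 -627/512]  R=[-5015/4096 -2507/2048 -1253/1024 -313/256 -39/32 -19/16 -9/8 -1 0]  gives -10031/8192

-10031/8192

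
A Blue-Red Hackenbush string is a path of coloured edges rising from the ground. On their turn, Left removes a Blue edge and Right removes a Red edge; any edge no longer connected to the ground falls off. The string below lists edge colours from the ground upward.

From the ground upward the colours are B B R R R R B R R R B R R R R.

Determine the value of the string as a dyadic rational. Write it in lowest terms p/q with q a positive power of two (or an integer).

Prefix values for B B R R R R B R R R B R R R R via {L|R} + simplicity:
value_1 [B]  L=[0]  R=[∅]  → 1
value_2 [BB]  L=[0,1]  R=[∅]  → 2
value_3 [BBR]  L=[0,1]  R=[2]  → 3/2
value_4 [BBRR]  L=[0,1]  R=[3/2,2]  → 5/4
value_5 [BBRRR]  L=[0,1]  R=[5/4,3/2,2]  → 9/8
value_6 [BBRRRR]  L=[0,1]  R=[9/8,5/4,3/2,2]  → 17/16
value_7 [BBRRRRB]  L=[0,1,17/16]  R=[9/8,5/4,3/2,2]  → 35/32
value_8 [BBRRRRBR]  L=[0,1,17/16]  R=[35/32,9/8,5/4,3/2,2]  → 69/64
value_9 [BBRRRRBRR]  L=[0,1,17/16]  R=[69/64,35/32,9/8,5/4,3/2,2]  → 137/128
value_10 [BBRRRRBRRR]  L=[0,1,17/16]  R=[137/128,69/64,35/32,9/8,5/4,3/2,2]  → 273/256
value_11 [BBRRRRBRRRB]  L=[0,1,17/16,273/256]  R=[137/128,69/64,35/32,9/8,5/4,3/2,2]  → 547/512
value_12 [BBRRRRBRRRBR]  L=[0,1,17/16,273/256]  R=[547/512,137/128,69/64,35/32,9/8,5/4,3/2,2]  → 1093/1024
value_13 [BBRRRRBRRRBRR]  L=[0,1,17/16,273/256]  R=[1093/1024,547/512,137/128,69/64,35/32,9/8,5/4,3/2,2]  → 2185/2048
value_14 [BBRRRRBRRRBRRR]  L=[0,1,17/16,273/256]  R=[2185/2048,1093/1024,547/512,137/128,69/64,35/32,9/8,5/4,3/2,2]  → 4369/4096
value_15 [BBRRRRBRRRBRRRR]  L=[0,1,17/16,273/256]  R=[4369/4096,2185/2048,1093/1024,547/512,137/128,69/64,35/32,9/8,5/4,3/2,2]  → 8737/8192

8737/8192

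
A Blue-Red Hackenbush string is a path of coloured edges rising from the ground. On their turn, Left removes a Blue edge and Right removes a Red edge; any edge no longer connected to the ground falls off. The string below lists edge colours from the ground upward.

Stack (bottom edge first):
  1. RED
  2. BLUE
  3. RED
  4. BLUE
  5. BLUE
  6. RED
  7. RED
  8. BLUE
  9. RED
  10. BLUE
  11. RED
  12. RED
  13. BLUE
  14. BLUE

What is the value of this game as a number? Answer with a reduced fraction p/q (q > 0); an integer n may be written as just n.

-4953/8192

step 1: add RED to get R; options L={ — } R={ 0 } => -1
step 2: add BLUE to get RB; options L={ -1 } R={ 0 } => -1/2
step 3: add RED to get RBR; options L={ -1 } R={ -1/2,0 } => -3/4
step 4: add BLUE to get RBRB; options L={ -1,-3/4 } R={ -1/2,0 } => -5/8
step 5: add BLUE to get RBRBB; options L={ -1,-3/4,-5/8 } R={ -1/2,0 } => -9/16
step 6: add RED to get RBRBBR; options L={ -1,-3/4,-5/8 } R={ -9/16,-1/2,0 } => -19/32
step 7: add RED to get RBRBBRR; options L={ -1,-3/4,-5/8 } R={ -19/32,-9/16,-1/2,0 } => -39/64
step 8: add BLUE to get RBRBBRRB; options L={ -1,-3/4,-5/8,-39/64 } R={ -19/32,-9/16,-1/2,0 } => -77/128
step 9: add RED to get RBRBBRRBR; options L={ -1,-3/4,-5/8,-39/64 } R={ -77/128,-19/32,-9/16,-1/2,0 } => -155/256
step 10: add BLUE to get RBRBBRRBRB; options L={ -1,-3/4,-5/8,-39/64,-155/256 } R={ -77/128,-19/32,-9/16,-1/2,0 } => -309/512
step 11: add RED to get RBRBBRRBRBR; options L={ -1,-3/4,-5/8,-39/64,-155/256 } R={ -309/512,-77/128,-19/32,-9/16,-1/2,0 } => -619/1024
step 12: add RED to get RBRBBRRBRBRR; options L={ -1,-3/4,-5/8,-39/64,-155/256 } R={ -619/1024,-309/512,-77/128,-19/32,-9/16,-1/2,0 } => -1239/2048
step 13: add BLUE to get RBRBBRRBRBRRB; options L={ -1,-3/4,-5/8,-39/64,-155/256,-1239/2048 } R={ -619/1024,-309/512,-77/128,-19/32,-9/16,-1/2,0 } => -2477/4096
step 14: add BLUE to get RBRBBRRBRBRRBB; options L={ -1,-3/4,-5/8,-39/64,-155/256,-1239/2048,-2477/4096 } R={ -619/1024,-309/512,-77/128,-19/32,-9/16,-1/2,0 } => -4953/8192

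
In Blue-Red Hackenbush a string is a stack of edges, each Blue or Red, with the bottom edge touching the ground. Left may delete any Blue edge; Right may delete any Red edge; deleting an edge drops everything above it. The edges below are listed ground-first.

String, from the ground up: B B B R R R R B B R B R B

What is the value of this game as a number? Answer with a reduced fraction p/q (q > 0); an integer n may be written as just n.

1 of 13 · B · max L 0 · min R +∞ gives 1
2 of 13 · BB · max L 1 · min R +∞ gives 2
3 of 13 · BBB · max L 2 · min R +∞ gives 3
4 of 13 · BBBR · max L 2 · min R 3 gives 5/2
5 of 13 · BBBRR · max L 2 · min R 5/2 gives 9/4
6 of 13 · BBBRRR · max L 2 · min R 9/4 gives 17/8
7 of 13 · BBBRRRR · max L 2 · min R 17/8 gives 33/16
8 of 13 · BBBRRRRB · max L 33/16 · min R 17/8 gives 67/32
9 of 13 · BBBRRRRBB · max L 67/32 · min R 17/8 gives 135/64
10 of 13 · BBBRRRRBBR · max L 67/32 · min R 135/64 gives 269/128
11 of 13 · BBBRRRRBBRB · max L 269/128 · min R 135/64 gives 539/256
12 of 13 · BBBRRRRBBRBR · max L 269/128 · min R 539/256 gives 1077/512
13 of 13 · BBBRRRRBBRBRB · max L 1077/512 · min R 539/256 gives 2155/1024

2155/1024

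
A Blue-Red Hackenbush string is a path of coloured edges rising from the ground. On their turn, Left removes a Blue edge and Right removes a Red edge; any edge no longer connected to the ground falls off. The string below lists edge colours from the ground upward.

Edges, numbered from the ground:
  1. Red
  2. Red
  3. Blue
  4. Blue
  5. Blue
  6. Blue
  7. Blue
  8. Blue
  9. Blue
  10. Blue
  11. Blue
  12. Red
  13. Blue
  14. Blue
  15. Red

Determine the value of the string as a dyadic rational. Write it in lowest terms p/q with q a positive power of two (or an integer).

-8211/8192

R: Left {  }, Right { 0 } ⇒ simplest -1
RR: Left {  }, Right { -1,0 } ⇒ simplest -2
RRB: Left { -2 }, Right { -1,0 } ⇒ simplest -3/2
RRBB: Left { -2,-3/2 }, Right { -1,0 } ⇒ simplest -5/4
RRBBB: Left { -2,-3/2,-5/4 }, Right { -1,0 } ⇒ simplest -9/8
RRBBBB: Left { -2,-3/2,-5/4,-9/8 }, Right { -1,0 } ⇒ simplest -17/16
RRBBBBB: Left { -2,-3/2,-5/4,-9/8,-17/16 }, Right { -1,0 } ⇒ simplest -33/32
RRBBBBBB: Left { -2,-3/2,-5/4,-9/8,-17/16,-33/32 }, Right { -1,0 } ⇒ simplest -65/64
RRBBBBBBB: Left { -2,-3/2,-5/4,-9/8,-17/16,-33/32,-65/64 }, Right { -1,0 } ⇒ simplest -129/128
RRBBBBBBBB: Left { -2,-3/2,-5/4,-9/8,-17/16,-33/32,-65/64,-129/128 }, Right { -1,0 } ⇒ simplest -257/256
RRBBBBBBBBB: Left { -2,-3/2,-5/4,-9/8,-17/16,-33/32,-65/64,-129/128,-257/256 }, Right { -1,0 } ⇒ simplest -513/512
RRBBBBBBBBBR: Left { -2,-3/2,-5/4,-9/8,-17/16,-33/32,-65/64,-129/128,-257/256 }, Right { -513/512,-1,0 } ⇒ simplest -1027/1024
RRBBBBBBBBBRB: Left { -2,-3/2,-5/4,-9/8,-17/16,-33/32,-65/64,-129/128,-257/256,-1027/1024 }, Right { -513/512,-1,0 } ⇒ simplest -2053/2048
RRBBBBBBBBBRBB: Left { -2,-3/2,-5/4,-9/8,-17/16,-33/32,-65/64,-129/128,-257/256,-1027/1024,-2053/2048 }, Right { -513/512,-1,0 } ⇒ simplest -4105/4096
RRBBBBBBBBBRBBR: Left { -2,-3/2,-5/4,-9/8,-17/16,-33/32,-65/64,-129/128,-257/256,-1027/1024,-2053/2048 }, Right { -4105/4096,-513/512,-1,0 } ⇒ simplest -8211/8192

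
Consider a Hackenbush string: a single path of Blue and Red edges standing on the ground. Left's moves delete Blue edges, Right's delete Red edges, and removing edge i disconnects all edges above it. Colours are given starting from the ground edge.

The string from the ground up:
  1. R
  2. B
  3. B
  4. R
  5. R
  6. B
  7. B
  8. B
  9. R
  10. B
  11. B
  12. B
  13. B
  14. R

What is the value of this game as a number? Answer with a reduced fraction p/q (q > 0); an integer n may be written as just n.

-3139/8192

Prefix values for R B B R R B B B R B B B B R via {L|R} + simplicity:
step 1: add R to get R; options L={ (no moves) } R={ 0 } ⇒ -1
step 2: add B to get RB; options L={ -1 } R={ 0 } ⇒ -1/2
step 3: add B to get RBB; options L={ -1 -1/2 } R={ 0 } ⇒ -1/4
step 4: add R to get RBBR; options L={ -1 -1/2 } R={ -1/4 0 } ⇒ -3/8
step 5: add R to get RBBRR; options L={ -1 -1/2 } R={ -3/8 -1/4 0 } ⇒ -7/16
step 6: add B to get RBBRRB; options L={ -1 -1/2 -7/16 } R={ -3/8 -1/4 0 } ⇒ -13/32
step 7: add B to get RBBRRBB; options L={ -1 -1/2 -7/16 -13/32 } R={ -3/8 -1/4 0 } ⇒ -25/64
step 8: add B to get RBBRRBBB; options L={ -1 -1/2 -7/16 -13/32 -25/64 } R={ -3/8 -1/4 0 } ⇒ -49/128
step 9: add R to get RBBRRBBBR; options L={ -1 -1/2 -7/16 -13/32 -25/64 } R={ -49/128 -3/8 -1/4 0 } ⇒ -99/256
step 10: add B to get RBBRRBBBRB; options L={ -1 -1/2 -7/16 -13/32 -25/64 -99/256 } R={ -49/128 -3/8 -1/4 0 } ⇒ -197/512
step 11: add B to get RBBRRBBBRBB; options L={ -1 -1/2 -7/16 -13/32 -25/64 -99/256 -197/512 } R={ -49/128 -3/8 -1/4 0 } ⇒ -393/1024
step 12: add B to get RBBRRBBBRBBB; options L={ -1 -1/2 -7/16 -13/32 -25/64 -99/256 -197/512 -393/1024 } R={ -49/128 -3/8 -1/4 0 } ⇒ -785/2048
step 13: add B to get RBBRRBBBRBBBB; options L={ -1 -1/2 -7/16 -13/32 -25/64 -99/256 -197/512 -393/1024 -785/2048 } R={ -49/128 -3/8 -1/4 0 } ⇒ -1569/4096
step 14: add R to get RBBRRBBBRBBBBR; options L={ -1 -1/2 -7/16 -13/32 -25/64 -99/256 -197/512 -393/1024 -785/2048 } R={ -1569/4096 -49/128 -3/8 -1/4 0 } ⇒ -3139/8192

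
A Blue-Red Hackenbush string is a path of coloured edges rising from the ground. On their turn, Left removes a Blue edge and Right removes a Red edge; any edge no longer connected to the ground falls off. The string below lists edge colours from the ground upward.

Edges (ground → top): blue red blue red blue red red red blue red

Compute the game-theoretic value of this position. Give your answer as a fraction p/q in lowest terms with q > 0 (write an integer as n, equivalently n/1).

Prefix values for blue red blue red blue red red red blue red via {L|R} + simplicity:
step 1: add blue to get b; options L={ 0 } R={ none } — 1
step 2: add red to get br; options L={ 0 } R={ 1 } — 1/2
step 3: add blue to get brb; options L={ 0,1/2 } R={ 1 } — 3/4
step 4: add red to get brbr; options L={ 0,1/2 } R={ 3/4,1 } — 5/8
step 5: add blue to get brbrb; options L={ 0,1/2,5/8 } R={ 3/4,1 } — 11/16
step 6: add red to get brbrbr; options L={ 0,1/2,5/8 } R={ 11/16,3/4,1 } — 21/32
step 7: add red to get brbrbrr; options L={ 0,1/2,5/8 } R={ 21/32,11/16,3/4,1 } — 41/64
step 8: add red to get brbrbrrr; options L={ 0,1/2,5/8 } R={ 41/64,21/32,11/16,3/4,1 } — 81/128
step 9: add blue to get brbrbrrrb; options L={ 0,1/2,5/8,81/128 } R={ 41/64,21/32,11/16,3/4,1 } — 163/256
step 10: add red to get brbrbrrrbr; options L={ 0,1/2,5/8,81/128 } R={ 163/256,41/64,21/32,11/16,3/4,1 } — 325/512

325/512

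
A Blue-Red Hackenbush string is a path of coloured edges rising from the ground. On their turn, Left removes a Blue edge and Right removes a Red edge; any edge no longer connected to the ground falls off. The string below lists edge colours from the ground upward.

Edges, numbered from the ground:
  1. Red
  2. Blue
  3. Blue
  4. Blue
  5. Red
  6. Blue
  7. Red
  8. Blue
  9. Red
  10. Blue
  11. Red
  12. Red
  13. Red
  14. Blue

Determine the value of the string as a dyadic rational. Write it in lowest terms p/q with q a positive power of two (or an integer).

Build v(s[:k]) for k = 1..14, string s = Red Blue Blue Blue Red Blue Red Blue Red Blue Red Red Red Blue.
edge 1 of 14 (Red): { — | 0 } = -1
edge 2 of 14 (Blue): { -1 | 0 } = -1/2
edge 3 of 14 (Blue): { -1; -1/2 | 0 } = -1/4
edge 4 of 14 (Blue): { -1; -1/2; -1/4 | 0 } = -1/8
edge 5 of 14 (Red): { -1; -1/2; -1/4 | -1/8; 0 } = -3/16
edge 6 of 14 (Blue): { -1; -1/2; -1/4; -3/16 | -1/8; 0 } = -5/32
edge 7 of 14 (Red): { -1; -1/2; -1/4; -3/16 | -5/32; -1/8; 0 } = -11/64
edge 8 of 14 (Blue): { -1; -1/2; -1/4; -3/16; -11/64 | -5/32; -1/8; 0 } = -21/128
edge 9 of 14 (Red): { -1; -1/2; -1/4; -3/16; -11/64 | -21/128; -5/32; -1/8; 0 } = -43/256
edge 10 of 14 (Blue): { -1; -1/2; -1/4; -3/16; -11/64; -43/256 | -21/128; -5/32; -1/8; 0 } = -85/512
edge 11 of 14 (Red): { -1; -1/2; -1/4; -3/16; -11/64; -43/256 | -85/512; -21/128; -5/32; -1/8; 0 } = -171/1024
edge 12 of 14 (Red): { -1; -1/2; -1/4; -3/16; -11/64; -43/256 | -171/1024; -85/512; -21/128; -5/32; -1/8; 0 } = -343/2048
edge 13 of 14 (Red): { -1; -1/2; -1/4; -3/16; -11/64; -43/256 | -343/2048; -171/1024; -85/512; -21/128; -5/32; -1/8; 0 } = -687/4096
edge 14 of 14 (Blue): { -1; -1/2; -1/4; -3/16; -11/64; -43/256; -687/4096 | -343/2048; -171/1024; -85/512; -21/128; -5/32; -1/8; 0 } = -1373/8192

-1373/8192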